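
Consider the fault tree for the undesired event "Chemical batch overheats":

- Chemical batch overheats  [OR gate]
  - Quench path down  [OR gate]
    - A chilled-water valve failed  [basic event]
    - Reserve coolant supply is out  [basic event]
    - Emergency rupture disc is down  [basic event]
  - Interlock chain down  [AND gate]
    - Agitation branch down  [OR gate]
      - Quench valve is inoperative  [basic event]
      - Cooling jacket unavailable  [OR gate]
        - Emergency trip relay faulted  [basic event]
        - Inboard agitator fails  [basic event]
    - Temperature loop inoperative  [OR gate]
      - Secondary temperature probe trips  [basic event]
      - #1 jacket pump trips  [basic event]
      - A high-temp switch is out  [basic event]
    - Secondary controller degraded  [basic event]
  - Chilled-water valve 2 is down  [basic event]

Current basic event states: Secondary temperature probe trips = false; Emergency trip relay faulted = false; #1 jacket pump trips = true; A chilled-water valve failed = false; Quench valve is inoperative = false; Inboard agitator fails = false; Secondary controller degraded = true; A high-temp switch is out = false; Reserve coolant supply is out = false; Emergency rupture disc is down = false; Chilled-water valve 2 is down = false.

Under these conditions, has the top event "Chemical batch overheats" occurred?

No

Quench path down [OR]: A chilled-water valve failed=not, Reserve coolant supply is out=not, Emergency rupture disc is down=not → no input occurs → does not occur.
Cooling jacket unavailable [OR]: Emergency trip relay faulted=not, Inboard agitator fails=not → no input occurs → does not occur.
Agitation branch down [OR]: Quench valve is inoperative=not, Cooling jacket unavailable=not → no input occurs → does not occur.
Temperature loop inoperative [OR]: Secondary temperature probe trips=not, #1 jacket pump trips=occurs, A high-temp switch is out=not → at least one input occurs → occurs.
Interlock chain down [AND]: Agitation branch down=not, Temperature loop inoperative=occurs, Secondary controller degraded=occurs → not all inputs occur → does not occur.
Chemical batch overheats [OR]: Quench path down=not, Interlock chain down=not, Chilled-water valve 2 is down=not → no input occurs → does not occur.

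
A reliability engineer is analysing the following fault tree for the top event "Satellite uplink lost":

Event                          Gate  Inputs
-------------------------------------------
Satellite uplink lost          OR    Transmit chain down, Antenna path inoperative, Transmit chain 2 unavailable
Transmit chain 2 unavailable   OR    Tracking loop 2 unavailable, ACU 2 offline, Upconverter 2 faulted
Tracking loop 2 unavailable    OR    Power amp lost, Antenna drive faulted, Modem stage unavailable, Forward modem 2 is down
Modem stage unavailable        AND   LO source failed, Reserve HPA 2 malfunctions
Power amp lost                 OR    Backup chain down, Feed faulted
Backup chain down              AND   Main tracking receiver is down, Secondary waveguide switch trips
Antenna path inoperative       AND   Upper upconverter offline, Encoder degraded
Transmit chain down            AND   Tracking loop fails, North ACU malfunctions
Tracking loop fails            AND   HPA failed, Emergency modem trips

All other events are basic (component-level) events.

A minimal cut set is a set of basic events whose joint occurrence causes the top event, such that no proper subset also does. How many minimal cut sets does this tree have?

Tracking loop fails [AND]: one cut set from each child combined → 1 × 1 = 1 cut set(s).
Transmit chain down [AND]: one cut set from each child combined → 1 × 1 = 1 cut set(s).
Antenna path inoperative [AND]: one cut set from each child combined → 1 × 1 = 1 cut set(s).
Backup chain down [AND]: one cut set from each child combined → 1 × 1 = 1 cut set(s).
Power amp lost [OR]: union of children's cut sets → 2 cut set(s).
Modem stage unavailable [AND]: one cut set from each child combined → 1 × 1 = 1 cut set(s).
Tracking loop 2 unavailable [OR]: union of children's cut sets → 5 cut set(s).
Transmit chain 2 unavailable [OR]: union of children's cut sets → 7 cut set(s).
Satellite uplink lost [OR]: union of children's cut sets → 9 cut set(s).
Minimal cut sets: {Emergency modem trips, HPA failed, North ACU malfunctions}; {Encoder degraded, Upper upconverter offline}; {Main tracking receiver is down, Secondary waveguide switch trips}; {Feed faulted}; {Antenna drive faulted}; {LO source failed, Reserve HPA 2 malfunctions}; {Forward modem 2 is down}; {ACU 2 offline}; {Upconverter 2 faulted}.

9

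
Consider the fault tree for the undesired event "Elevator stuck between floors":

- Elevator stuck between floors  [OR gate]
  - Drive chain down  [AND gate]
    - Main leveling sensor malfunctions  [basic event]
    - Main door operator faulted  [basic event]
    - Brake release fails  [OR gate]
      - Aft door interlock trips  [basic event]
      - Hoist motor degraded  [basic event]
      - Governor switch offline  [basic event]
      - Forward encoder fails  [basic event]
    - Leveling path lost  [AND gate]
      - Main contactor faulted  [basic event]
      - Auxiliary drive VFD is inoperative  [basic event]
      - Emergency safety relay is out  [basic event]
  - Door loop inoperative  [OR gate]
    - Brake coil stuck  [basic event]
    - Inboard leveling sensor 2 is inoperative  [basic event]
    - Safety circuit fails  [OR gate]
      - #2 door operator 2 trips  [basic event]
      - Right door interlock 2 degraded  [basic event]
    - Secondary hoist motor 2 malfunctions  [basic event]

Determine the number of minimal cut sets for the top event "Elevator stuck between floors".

9

Brake release fails [OR]: union of children's cut sets → 4 cut set(s).
Leveling path lost [AND]: one cut set from each child combined → 1 × 1 × 1 = 1 cut set(s).
Drive chain down [AND]: one cut set from each child combined → 1 × 1 × 4 × 1 = 4 cut set(s).
Safety circuit fails [OR]: union of children's cut sets → 2 cut set(s).
Door loop inoperative [OR]: union of children's cut sets → 5 cut set(s).
Elevator stuck between floors [OR]: union of children's cut sets → 9 cut set(s).
Minimal cut sets: {Aft door interlock trips, Auxiliary drive VFD is inoperative, Emergency safety relay is out, Main contactor faulted, Main door operator faulted, Main leveling sensor malfunctions}; {Auxiliary drive VFD is inoperative, Emergency safety relay is out, Hoist motor degraded, Main contactor faulted, Main door operator faulted, Main leveling sensor malfunctions}; {Auxiliary drive VFD is inoperative, Emergency safety relay is out, Governor switch offline, Main contactor faulted, Main door operator faulted, Main leveling sensor malfunctions}; {Auxiliary drive VFD is inoperative, Emergency safety relay is out, Forward encoder fails, Main contactor faulted, Main door operator faulted, Main leveling sensor malfunctions}; {Brake coil stuck}; {Inboard leveling sensor 2 is inoperative}; {#2 door operator 2 trips}; {Right door interlock 2 degraded}; {Secondary hoist motor 2 malfunctions}.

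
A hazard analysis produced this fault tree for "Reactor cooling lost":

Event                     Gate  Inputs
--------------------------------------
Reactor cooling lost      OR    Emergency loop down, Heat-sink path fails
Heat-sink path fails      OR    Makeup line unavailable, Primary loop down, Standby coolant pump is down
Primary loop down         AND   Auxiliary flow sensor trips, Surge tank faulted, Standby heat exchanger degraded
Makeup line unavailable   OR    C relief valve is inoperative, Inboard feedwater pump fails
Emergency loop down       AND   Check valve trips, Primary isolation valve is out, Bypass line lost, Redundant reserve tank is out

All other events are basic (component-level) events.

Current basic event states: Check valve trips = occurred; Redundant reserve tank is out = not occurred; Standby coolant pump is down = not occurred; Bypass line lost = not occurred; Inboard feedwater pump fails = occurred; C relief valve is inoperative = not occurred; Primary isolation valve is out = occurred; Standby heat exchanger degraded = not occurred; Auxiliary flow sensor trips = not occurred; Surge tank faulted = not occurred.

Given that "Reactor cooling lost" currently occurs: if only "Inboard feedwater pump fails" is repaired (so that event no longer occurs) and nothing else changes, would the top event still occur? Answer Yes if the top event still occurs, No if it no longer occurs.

Counterfactual: set "Inboard feedwater pump fails" to not occurred.
Emergency loop down [AND]: Check valve trips=occurs, Primary isolation valve is out=occurs, Bypass line lost=not, Redundant reserve tank is out=not → not all inputs occur → does not occur.
Makeup line unavailable [OR]: C relief valve is inoperative=not, Inboard feedwater pump fails=not → no input occurs → does not occur.
Primary loop down [AND]: Auxiliary flow sensor trips=not, Surge tank faulted=not, Standby heat exchanger degraded=not → not all inputs occur → does not occur.
Heat-sink path fails [OR]: Makeup line unavailable=not, Primary loop down=not, Standby coolant pump is down=not → no input occurs → does not occur.
Reactor cooling lost [OR]: Emergency loop down=not, Heat-sink path fails=not → no input occurs → does not occur.

No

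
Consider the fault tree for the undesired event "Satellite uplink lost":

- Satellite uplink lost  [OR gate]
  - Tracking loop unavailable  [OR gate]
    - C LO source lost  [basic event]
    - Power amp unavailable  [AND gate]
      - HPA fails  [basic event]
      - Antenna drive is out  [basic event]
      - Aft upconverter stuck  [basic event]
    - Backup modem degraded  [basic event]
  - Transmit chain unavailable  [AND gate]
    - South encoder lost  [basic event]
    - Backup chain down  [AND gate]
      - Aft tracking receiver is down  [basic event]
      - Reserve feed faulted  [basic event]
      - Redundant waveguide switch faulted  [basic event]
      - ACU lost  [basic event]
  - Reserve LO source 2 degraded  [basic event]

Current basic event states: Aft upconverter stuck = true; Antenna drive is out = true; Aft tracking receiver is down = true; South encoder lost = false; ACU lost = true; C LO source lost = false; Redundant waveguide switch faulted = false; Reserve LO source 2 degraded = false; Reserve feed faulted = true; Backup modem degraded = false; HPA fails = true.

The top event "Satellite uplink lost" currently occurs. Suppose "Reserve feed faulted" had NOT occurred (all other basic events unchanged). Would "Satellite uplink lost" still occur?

Yes

Counterfactual: set "Reserve feed faulted" to not occurred.
Power amp unavailable [AND]: HPA fails=occurs, Antenna drive is out=occurs, Aft upconverter stuck=occurs → all inputs occur → occurs.
Tracking loop unavailable [OR]: C LO source lost=not, Power amp unavailable=occurs, Backup modem degraded=not → at least one input occurs → occurs.
Backup chain down [AND]: Aft tracking receiver is down=occurs, Reserve feed faulted=not, Redundant waveguide switch faulted=not, ACU lost=occurs → not all inputs occur → does not occur.
Transmit chain unavailable [AND]: South encoder lost=not, Backup chain down=not → not all inputs occur → does not occur.
Satellite uplink lost [OR]: Tracking loop unavailable=occurs, Transmit chain unavailable=not, Reserve LO source 2 degraded=not → at least one input occurs → occurs.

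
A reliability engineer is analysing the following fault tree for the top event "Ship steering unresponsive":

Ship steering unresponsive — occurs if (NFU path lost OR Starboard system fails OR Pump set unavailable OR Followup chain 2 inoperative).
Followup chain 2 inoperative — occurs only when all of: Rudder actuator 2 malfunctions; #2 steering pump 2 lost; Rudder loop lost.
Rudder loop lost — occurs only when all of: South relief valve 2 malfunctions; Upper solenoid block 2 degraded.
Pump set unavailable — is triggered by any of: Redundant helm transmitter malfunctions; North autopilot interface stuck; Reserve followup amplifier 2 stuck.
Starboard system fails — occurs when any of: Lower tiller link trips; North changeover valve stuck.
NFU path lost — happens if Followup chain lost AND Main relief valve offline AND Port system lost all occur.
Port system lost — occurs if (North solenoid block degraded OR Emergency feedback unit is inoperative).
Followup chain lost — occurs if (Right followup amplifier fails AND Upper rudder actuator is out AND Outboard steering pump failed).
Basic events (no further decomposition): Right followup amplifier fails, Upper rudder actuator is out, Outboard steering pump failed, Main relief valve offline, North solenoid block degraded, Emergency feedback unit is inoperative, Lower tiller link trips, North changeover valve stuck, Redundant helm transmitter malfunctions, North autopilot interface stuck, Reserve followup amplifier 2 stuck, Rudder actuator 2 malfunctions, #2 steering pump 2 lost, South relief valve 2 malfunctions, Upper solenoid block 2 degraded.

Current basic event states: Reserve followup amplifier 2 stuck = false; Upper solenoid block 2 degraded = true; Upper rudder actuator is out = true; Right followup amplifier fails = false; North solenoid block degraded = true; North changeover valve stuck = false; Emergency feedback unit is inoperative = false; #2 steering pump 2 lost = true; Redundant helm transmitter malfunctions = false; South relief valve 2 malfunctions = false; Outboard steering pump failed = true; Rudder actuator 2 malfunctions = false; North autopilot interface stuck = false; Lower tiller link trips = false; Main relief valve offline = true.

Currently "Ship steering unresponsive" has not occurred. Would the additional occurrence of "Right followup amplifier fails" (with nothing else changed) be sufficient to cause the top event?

Counterfactual: set "Right followup amplifier fails" to occurred.
Followup chain lost [AND]: Right followup amplifier fails=occurs, Upper rudder actuator is out=occurs, Outboard steering pump failed=occurs → all inputs occur → occurs.
Port system lost [OR]: North solenoid block degraded=occurs, Emergency feedback unit is inoperative=not → at least one input occurs → occurs.
NFU path lost [AND]: Followup chain lost=occurs, Main relief valve offline=occurs, Port system lost=occurs → all inputs occur → occurs.
Starboard system fails [OR]: Lower tiller link trips=not, North changeover valve stuck=not → no input occurs → does not occur.
Pump set unavailable [OR]: Redundant helm transmitter malfunctions=not, North autopilot interface stuck=not, Reserve followup amplifier 2 stuck=not → no input occurs → does not occur.
Rudder loop lost [AND]: South relief valve 2 malfunctions=not, Upper solenoid block 2 degraded=occurs → not all inputs occur → does not occur.
Followup chain 2 inoperative [AND]: Rudder actuator 2 malfunctions=not, #2 steering pump 2 lost=occurs, Rudder loop lost=not → not all inputs occur → does not occur.
Ship steering unresponsive [OR]: NFU path lost=occurs, Starboard system fails=not, Pump set unavailable=not, Followup chain 2 inoperative=not → at least one input occurs → occurs.

Yes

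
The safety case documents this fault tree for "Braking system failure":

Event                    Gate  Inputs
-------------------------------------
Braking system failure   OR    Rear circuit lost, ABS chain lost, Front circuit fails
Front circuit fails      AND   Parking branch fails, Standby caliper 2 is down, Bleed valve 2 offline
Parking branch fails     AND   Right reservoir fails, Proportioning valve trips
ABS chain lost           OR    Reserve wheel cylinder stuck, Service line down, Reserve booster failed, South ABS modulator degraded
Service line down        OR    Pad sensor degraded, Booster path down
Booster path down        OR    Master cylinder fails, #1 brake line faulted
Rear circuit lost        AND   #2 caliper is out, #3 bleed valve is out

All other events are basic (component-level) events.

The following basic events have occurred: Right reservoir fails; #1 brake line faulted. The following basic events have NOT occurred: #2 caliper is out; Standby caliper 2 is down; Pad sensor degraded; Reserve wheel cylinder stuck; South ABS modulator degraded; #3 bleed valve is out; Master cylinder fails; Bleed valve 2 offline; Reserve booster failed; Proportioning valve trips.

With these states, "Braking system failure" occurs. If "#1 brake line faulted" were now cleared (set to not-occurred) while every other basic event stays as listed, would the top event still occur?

No

Counterfactual: set "#1 brake line faulted" to not occurred.
Rear circuit lost [AND]: #2 caliper is out=not, #3 bleed valve is out=not → not all inputs occur → does not occur.
Booster path down [OR]: Master cylinder fails=not, #1 brake line faulted=not → no input occurs → does not occur.
Service line down [OR]: Pad sensor degraded=not, Booster path down=not → no input occurs → does not occur.
ABS chain lost [OR]: Reserve wheel cylinder stuck=not, Service line down=not, Reserve booster failed=not, South ABS modulator degraded=not → no input occurs → does not occur.
Parking branch fails [AND]: Right reservoir fails=occurs, Proportioning valve trips=not → not all inputs occur → does not occur.
Front circuit fails [AND]: Parking branch fails=not, Standby caliper 2 is down=not, Bleed valve 2 offline=not → not all inputs occur → does not occur.
Braking system failure [OR]: Rear circuit lost=not, ABS chain lost=not, Front circuit fails=not → no input occurs → does not occur.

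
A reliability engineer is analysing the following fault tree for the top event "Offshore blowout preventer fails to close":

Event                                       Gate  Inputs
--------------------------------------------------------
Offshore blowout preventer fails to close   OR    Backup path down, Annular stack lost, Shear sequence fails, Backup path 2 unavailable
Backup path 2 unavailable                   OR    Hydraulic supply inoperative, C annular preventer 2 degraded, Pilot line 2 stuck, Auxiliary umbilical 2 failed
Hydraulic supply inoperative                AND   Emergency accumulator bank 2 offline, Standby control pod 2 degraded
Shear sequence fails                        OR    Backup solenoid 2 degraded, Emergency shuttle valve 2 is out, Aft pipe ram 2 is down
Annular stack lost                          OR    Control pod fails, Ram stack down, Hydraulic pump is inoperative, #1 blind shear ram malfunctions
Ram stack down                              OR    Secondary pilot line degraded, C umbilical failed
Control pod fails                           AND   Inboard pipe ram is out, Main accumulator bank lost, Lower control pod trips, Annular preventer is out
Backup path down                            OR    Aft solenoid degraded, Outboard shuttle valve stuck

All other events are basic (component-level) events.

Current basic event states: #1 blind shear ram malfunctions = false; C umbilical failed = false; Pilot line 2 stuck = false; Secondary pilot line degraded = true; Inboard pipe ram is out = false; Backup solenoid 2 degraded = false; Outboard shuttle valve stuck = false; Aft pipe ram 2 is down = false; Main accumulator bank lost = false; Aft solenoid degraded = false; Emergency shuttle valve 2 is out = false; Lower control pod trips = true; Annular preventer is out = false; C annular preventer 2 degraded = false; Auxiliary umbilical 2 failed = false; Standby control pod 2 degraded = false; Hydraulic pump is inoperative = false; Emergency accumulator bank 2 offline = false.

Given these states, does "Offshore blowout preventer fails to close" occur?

Backup path down [OR]: Aft solenoid degraded=not, Outboard shuttle valve stuck=not → no input occurs → does not occur.
Control pod fails [AND]: Inboard pipe ram is out=not, Main accumulator bank lost=not, Lower control pod trips=occurs, Annular preventer is out=not → not all inputs occur → does not occur.
Ram stack down [OR]: Secondary pilot line degraded=occurs, C umbilical failed=not → at least one input occurs → occurs.
Annular stack lost [OR]: Control pod fails=not, Ram stack down=occurs, Hydraulic pump is inoperative=not, #1 blind shear ram malfunctions=not → at least one input occurs → occurs.
Shear sequence fails [OR]: Backup solenoid 2 degraded=not, Emergency shuttle valve 2 is out=not, Aft pipe ram 2 is down=not → no input occurs → does not occur.
Hydraulic supply inoperative [AND]: Emergency accumulator bank 2 offline=not, Standby control pod 2 degraded=not → not all inputs occur → does not occur.
Backup path 2 unavailable [OR]: Hydraulic supply inoperative=not, C annular preventer 2 degraded=not, Pilot line 2 stuck=not, Auxiliary umbilical 2 failed=not → no input occurs → does not occur.
Offshore blowout preventer fails to close [OR]: Backup path down=not, Annular stack lost=occurs, Shear sequence fails=not, Backup path 2 unavailable=not → at least one input occurs → occurs.

Yes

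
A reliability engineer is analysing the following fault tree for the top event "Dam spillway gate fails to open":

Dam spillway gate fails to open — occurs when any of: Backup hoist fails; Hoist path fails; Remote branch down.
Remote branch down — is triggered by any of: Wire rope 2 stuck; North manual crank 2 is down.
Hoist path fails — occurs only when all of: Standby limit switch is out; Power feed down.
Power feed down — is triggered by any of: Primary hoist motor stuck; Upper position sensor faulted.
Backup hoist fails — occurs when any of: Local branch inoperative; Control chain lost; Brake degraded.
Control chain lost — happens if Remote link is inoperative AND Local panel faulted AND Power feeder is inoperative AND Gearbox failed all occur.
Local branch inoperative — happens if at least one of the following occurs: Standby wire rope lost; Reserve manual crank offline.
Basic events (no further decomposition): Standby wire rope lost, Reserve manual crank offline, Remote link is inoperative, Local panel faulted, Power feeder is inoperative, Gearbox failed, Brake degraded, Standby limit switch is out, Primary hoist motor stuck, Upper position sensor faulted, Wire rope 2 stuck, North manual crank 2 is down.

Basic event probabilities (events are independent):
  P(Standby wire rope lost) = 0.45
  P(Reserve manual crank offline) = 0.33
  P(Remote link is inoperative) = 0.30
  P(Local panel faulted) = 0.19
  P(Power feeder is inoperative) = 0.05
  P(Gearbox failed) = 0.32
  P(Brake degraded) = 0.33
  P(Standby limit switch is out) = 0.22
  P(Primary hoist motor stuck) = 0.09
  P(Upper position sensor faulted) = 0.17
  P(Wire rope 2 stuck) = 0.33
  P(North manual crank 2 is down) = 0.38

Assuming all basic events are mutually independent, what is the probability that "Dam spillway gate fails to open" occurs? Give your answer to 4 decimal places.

0.9030

P(Local branch inoperative) [OR] = 1 − (1−0.45) × (1−0.33) = 0.631500
P(Control chain lost) [AND] = 0.30 × 0.19 × 0.05 × 0.32 = 0.000912
P(Backup hoist fails) [OR] = 1 − (1−0.631500) × (1−0.000912) × (1−0.33) = 0.753330
P(Power feed down) [OR] = 1 − (1−0.09) × (1−0.17) = 0.244700
P(Hoist path fails) [AND] = 0.22 × 0.244700 = 0.053834
P(Remote branch down) [OR] = 1 − (1−0.33) × (1−0.38) = 0.584600
P(Dam spillway gate fails to open) [OR] = 1 − (1−0.753330) × (1−0.053834) × (1−0.584600) = 0.903049
Rounded to 4 decimal places: P(Dam spillway gate fails to open) ≈ 0.9030.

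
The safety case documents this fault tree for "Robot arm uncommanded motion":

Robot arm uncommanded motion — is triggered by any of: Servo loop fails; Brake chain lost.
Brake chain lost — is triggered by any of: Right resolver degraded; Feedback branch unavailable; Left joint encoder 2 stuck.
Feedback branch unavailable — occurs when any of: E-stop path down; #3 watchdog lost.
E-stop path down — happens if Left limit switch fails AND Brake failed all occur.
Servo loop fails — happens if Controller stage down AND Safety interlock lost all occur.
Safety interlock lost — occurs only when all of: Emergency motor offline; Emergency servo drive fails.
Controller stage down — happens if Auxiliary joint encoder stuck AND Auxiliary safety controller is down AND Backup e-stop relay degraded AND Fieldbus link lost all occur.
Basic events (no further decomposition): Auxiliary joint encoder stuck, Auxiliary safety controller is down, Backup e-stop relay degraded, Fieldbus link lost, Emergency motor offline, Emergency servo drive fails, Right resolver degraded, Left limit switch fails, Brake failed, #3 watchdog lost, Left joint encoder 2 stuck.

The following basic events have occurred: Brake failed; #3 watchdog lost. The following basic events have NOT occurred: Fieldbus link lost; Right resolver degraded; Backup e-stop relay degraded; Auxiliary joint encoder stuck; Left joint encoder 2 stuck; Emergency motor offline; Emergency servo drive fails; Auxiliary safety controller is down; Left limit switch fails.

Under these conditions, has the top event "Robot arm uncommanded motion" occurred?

Yes

Controller stage down [AND]: Auxiliary joint encoder stuck=not, Auxiliary safety controller is down=not, Backup e-stop relay degraded=not, Fieldbus link lost=not → not all inputs occur → does not occur.
Safety interlock lost [AND]: Emergency motor offline=not, Emergency servo drive fails=not → not all inputs occur → does not occur.
Servo loop fails [AND]: Controller stage down=not, Safety interlock lost=not → not all inputs occur → does not occur.
E-stop path down [AND]: Left limit switch fails=not, Brake failed=occurs → not all inputs occur → does not occur.
Feedback branch unavailable [OR]: E-stop path down=not, #3 watchdog lost=occurs → at least one input occurs → occurs.
Brake chain lost [OR]: Right resolver degraded=not, Feedback branch unavailable=occurs, Left joint encoder 2 stuck=not → at least one input occurs → occurs.
Robot arm uncommanded motion [OR]: Servo loop fails=not, Brake chain lost=occurs → at least one input occurs → occurs.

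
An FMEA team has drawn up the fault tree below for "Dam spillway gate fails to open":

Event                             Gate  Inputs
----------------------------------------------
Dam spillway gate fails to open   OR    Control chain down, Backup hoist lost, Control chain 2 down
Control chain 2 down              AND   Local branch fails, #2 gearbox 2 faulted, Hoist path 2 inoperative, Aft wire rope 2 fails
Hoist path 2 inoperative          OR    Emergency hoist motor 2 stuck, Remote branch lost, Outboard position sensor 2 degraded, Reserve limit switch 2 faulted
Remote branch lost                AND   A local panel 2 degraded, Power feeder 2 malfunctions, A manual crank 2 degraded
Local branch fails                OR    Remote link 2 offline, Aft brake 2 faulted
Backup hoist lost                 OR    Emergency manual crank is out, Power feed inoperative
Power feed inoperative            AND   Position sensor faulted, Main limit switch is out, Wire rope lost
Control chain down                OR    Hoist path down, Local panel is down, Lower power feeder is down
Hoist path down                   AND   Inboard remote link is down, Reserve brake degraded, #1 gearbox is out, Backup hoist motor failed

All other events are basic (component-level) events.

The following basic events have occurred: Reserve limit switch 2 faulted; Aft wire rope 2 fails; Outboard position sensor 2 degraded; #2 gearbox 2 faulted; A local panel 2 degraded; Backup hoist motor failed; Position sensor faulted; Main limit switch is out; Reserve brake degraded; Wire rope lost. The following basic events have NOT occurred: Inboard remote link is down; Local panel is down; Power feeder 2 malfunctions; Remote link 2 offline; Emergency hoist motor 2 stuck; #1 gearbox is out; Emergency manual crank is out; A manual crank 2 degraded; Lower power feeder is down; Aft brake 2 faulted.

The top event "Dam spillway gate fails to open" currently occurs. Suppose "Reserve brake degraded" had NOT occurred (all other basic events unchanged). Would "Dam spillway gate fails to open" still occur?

Counterfactual: set "Reserve brake degraded" to not occurred.
Hoist path down [AND]: Inboard remote link is down=not, Reserve brake degraded=not, #1 gearbox is out=not, Backup hoist motor failed=occurs → not all inputs occur → does not occur.
Control chain down [OR]: Hoist path down=not, Local panel is down=not, Lower power feeder is down=not → no input occurs → does not occur.
Power feed inoperative [AND]: Position sensor faulted=occurs, Main limit switch is out=occurs, Wire rope lost=occurs → all inputs occur → occurs.
Backup hoist lost [OR]: Emergency manual crank is out=not, Power feed inoperative=occurs → at least one input occurs → occurs.
Local branch fails [OR]: Remote link 2 offline=not, Aft brake 2 faulted=not → no input occurs → does not occur.
Remote branch lost [AND]: A local panel 2 degraded=occurs, Power feeder 2 malfunctions=not, A manual crank 2 degraded=not → not all inputs occur → does not occur.
Hoist path 2 inoperative [OR]: Emergency hoist motor 2 stuck=not, Remote branch lost=not, Outboard position sensor 2 degraded=occurs, Reserve limit switch 2 faulted=occurs → at least one input occurs → occurs.
Control chain 2 down [AND]: Local branch fails=not, #2 gearbox 2 faulted=occurs, Hoist path 2 inoperative=occurs, Aft wire rope 2 fails=occurs → not all inputs occur → does not occur.
Dam spillway gate fails to open [OR]: Control chain down=not, Backup hoist lost=occurs, Control chain 2 down=not → at least one input occurs → occurs.

Yes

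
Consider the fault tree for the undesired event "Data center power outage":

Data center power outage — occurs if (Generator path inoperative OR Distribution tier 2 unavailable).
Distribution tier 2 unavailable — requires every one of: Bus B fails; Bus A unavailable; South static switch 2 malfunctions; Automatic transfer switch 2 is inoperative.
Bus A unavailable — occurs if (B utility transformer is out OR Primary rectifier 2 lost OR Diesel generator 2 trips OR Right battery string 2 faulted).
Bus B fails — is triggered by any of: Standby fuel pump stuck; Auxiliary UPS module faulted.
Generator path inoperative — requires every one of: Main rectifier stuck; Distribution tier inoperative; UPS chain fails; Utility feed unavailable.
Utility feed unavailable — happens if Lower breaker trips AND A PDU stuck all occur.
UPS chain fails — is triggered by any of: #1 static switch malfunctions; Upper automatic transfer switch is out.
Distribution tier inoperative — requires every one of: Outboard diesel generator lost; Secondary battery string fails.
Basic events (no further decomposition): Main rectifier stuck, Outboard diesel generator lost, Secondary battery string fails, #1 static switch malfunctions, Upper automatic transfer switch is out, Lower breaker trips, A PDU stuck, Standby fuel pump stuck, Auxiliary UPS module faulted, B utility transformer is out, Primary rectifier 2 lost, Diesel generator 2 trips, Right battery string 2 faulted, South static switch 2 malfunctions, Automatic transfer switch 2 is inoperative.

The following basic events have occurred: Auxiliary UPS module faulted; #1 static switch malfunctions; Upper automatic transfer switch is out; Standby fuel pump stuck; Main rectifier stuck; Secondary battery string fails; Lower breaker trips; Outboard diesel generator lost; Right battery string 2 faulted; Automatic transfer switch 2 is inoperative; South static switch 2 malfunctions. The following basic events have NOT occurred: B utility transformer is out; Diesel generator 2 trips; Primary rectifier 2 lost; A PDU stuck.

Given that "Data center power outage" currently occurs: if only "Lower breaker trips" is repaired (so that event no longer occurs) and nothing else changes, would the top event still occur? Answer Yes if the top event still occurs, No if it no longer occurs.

Yes

Counterfactual: set "Lower breaker trips" to not occurred.
Distribution tier inoperative [AND]: Outboard diesel generator lost=occurs, Secondary battery string fails=occurs → all inputs occur → occurs.
UPS chain fails [OR]: #1 static switch malfunctions=occurs, Upper automatic transfer switch is out=occurs → at least one input occurs → occurs.
Utility feed unavailable [AND]: Lower breaker trips=not, A PDU stuck=not → not all inputs occur → does not occur.
Generator path inoperative [AND]: Main rectifier stuck=occurs, Distribution tier inoperative=occurs, UPS chain fails=occurs, Utility feed unavailable=not → not all inputs occur → does not occur.
Bus B fails [OR]: Standby fuel pump stuck=occurs, Auxiliary UPS module faulted=occurs → at least one input occurs → occurs.
Bus A unavailable [OR]: B utility transformer is out=not, Primary rectifier 2 lost=not, Diesel generator 2 trips=not, Right battery string 2 faulted=occurs → at least one input occurs → occurs.
Distribution tier 2 unavailable [AND]: Bus B fails=occurs, Bus A unavailable=occurs, South static switch 2 malfunctions=occurs, Automatic transfer switch 2 is inoperative=occurs → all inputs occur → occurs.
Data center power outage [OR]: Generator path inoperative=not, Distribution tier 2 unavailable=occurs → at least one input occurs → occurs.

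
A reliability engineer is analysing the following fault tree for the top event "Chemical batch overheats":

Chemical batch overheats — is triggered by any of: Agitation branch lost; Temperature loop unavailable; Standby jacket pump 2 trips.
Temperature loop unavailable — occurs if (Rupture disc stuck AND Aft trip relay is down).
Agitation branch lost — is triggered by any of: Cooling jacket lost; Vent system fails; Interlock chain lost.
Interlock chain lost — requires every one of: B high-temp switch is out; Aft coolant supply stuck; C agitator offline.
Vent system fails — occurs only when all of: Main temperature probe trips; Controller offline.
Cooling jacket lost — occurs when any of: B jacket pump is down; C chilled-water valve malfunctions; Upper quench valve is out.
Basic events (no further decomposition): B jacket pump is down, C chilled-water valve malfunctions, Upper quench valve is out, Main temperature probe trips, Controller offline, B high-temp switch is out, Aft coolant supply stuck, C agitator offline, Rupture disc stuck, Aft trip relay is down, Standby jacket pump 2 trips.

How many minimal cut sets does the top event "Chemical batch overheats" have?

7

Cooling jacket lost [OR]: union of children's cut sets → 3 cut set(s).
Vent system fails [AND]: one cut set from each child combined → 1 × 1 = 1 cut set(s).
Interlock chain lost [AND]: one cut set from each child combined → 1 × 1 × 1 = 1 cut set(s).
Agitation branch lost [OR]: union of children's cut sets → 5 cut set(s).
Temperature loop unavailable [AND]: one cut set from each child combined → 1 × 1 = 1 cut set(s).
Chemical batch overheats [OR]: union of children's cut sets → 7 cut set(s).
Minimal cut sets: {B jacket pump is down}; {C chilled-water valve malfunctions}; {Upper quench valve is out}; {Controller offline, Main temperature probe trips}; {Aft coolant supply stuck, B high-temp switch is out, C agitator offline}; {Aft trip relay is down, Rupture disc stuck}; {Standby jacket pump 2 trips}.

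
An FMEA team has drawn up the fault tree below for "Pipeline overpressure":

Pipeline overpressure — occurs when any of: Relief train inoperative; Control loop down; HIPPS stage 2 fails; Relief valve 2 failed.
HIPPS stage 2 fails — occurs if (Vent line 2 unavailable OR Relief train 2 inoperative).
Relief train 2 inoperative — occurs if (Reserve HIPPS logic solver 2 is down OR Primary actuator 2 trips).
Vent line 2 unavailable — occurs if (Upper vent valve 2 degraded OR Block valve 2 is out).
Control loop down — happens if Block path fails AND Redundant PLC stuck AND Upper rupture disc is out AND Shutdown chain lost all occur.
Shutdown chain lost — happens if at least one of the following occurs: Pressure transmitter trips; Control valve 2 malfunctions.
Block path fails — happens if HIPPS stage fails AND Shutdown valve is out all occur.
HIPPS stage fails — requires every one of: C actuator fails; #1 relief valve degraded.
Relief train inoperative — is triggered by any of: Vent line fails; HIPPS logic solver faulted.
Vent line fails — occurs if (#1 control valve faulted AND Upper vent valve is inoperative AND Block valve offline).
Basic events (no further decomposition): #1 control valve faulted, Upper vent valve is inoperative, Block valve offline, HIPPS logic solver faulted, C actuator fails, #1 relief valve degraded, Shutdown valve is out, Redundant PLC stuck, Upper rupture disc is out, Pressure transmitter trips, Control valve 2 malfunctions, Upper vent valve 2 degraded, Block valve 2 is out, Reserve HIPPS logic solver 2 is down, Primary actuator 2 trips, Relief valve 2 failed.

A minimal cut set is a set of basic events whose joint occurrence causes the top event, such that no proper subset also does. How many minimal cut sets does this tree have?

9

Vent line fails [AND]: one cut set from each child combined → 1 × 1 × 1 = 1 cut set(s).
Relief train inoperative [OR]: union of children's cut sets → 2 cut set(s).
HIPPS stage fails [AND]: one cut set from each child combined → 1 × 1 = 1 cut set(s).
Block path fails [AND]: one cut set from each child combined → 1 × 1 = 1 cut set(s).
Shutdown chain lost [OR]: union of children's cut sets → 2 cut set(s).
Control loop down [AND]: one cut set from each child combined → 1 × 1 × 1 × 2 = 2 cut set(s).
Vent line 2 unavailable [OR]: union of children's cut sets → 2 cut set(s).
Relief train 2 inoperative [OR]: union of children's cut sets → 2 cut set(s).
HIPPS stage 2 fails [OR]: union of children's cut sets → 4 cut set(s).
Pipeline overpressure [OR]: union of children's cut sets → 9 cut set(s).
Minimal cut sets: {#1 control valve faulted, Block valve offline, Upper vent valve is inoperative}; {HIPPS logic solver faulted}; {#1 relief valve degraded, C actuator fails, Pressure transmitter trips, Redundant PLC stuck, Shutdown valve is out, Upper rupture disc is out}; {#1 relief valve degraded, C actuator fails, Control valve 2 malfunctions, Redundant PLC stuck, Shutdown valve is out, Upper rupture disc is out}; {Upper vent valve 2 degraded}; {Block valve 2 is out}; {Reserve HIPPS logic solver 2 is down}; {Primary actuator 2 trips}; {Relief valve 2 failed}.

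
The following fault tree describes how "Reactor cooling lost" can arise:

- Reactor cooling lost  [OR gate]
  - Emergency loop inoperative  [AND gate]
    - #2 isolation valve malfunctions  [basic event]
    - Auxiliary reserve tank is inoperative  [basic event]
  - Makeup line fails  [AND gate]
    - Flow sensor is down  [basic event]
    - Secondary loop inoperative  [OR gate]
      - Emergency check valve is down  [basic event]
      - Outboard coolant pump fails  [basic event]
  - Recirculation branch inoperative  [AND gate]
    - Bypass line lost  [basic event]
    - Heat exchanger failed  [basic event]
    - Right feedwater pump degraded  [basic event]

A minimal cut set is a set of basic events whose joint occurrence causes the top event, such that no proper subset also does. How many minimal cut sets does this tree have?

4

Emergency loop inoperative [AND]: one cut set from each child combined → 1 × 1 = 1 cut set(s).
Secondary loop inoperative [OR]: union of children's cut sets → 2 cut set(s).
Makeup line fails [AND]: one cut set from each child combined → 1 × 2 = 2 cut set(s).
Recirculation branch inoperative [AND]: one cut set from each child combined → 1 × 1 × 1 = 1 cut set(s).
Reactor cooling lost [OR]: union of children's cut sets → 4 cut set(s).
Minimal cut sets: {#2 isolation valve malfunctions, Auxiliary reserve tank is inoperative}; {Emergency check valve is down, Flow sensor is down}; {Flow sensor is down, Outboard coolant pump fails}; {Bypass line lost, Heat exchanger failed, Right feedwater pump degraded}.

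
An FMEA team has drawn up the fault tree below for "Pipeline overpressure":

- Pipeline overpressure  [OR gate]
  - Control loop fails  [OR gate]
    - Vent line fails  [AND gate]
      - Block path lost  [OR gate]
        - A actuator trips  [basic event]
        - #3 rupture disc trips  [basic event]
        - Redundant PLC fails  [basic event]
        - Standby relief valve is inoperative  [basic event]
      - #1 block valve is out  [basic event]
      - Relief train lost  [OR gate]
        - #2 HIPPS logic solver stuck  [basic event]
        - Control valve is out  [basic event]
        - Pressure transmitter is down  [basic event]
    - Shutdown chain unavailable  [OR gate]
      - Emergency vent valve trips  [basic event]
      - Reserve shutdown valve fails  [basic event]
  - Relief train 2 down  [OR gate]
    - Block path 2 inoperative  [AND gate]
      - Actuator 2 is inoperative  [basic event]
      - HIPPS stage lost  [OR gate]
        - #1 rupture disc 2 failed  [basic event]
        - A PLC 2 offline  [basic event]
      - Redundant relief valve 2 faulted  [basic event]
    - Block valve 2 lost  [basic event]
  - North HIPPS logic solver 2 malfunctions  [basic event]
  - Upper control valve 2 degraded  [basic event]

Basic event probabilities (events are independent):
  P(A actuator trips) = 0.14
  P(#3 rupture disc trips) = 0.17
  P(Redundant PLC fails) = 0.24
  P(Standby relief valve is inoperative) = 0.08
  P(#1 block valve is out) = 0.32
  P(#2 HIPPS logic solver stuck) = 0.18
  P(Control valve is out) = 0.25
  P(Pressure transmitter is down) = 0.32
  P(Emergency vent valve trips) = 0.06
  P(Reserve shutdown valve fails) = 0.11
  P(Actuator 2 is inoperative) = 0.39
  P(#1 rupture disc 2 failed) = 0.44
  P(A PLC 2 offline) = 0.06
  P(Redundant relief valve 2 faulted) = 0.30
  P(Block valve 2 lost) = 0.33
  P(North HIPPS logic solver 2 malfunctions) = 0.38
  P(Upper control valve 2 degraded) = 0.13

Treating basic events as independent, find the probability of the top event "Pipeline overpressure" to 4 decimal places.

0.7410

P(Block path lost) [OR] = 1 − (1−0.14) × (1−0.17) × (1−0.24) × (1−0.08) = 0.500911
P(Relief train lost) [OR] = 1 − (1−0.18) × (1−0.25) × (1−0.32) = 0.581800
P(Vent line fails) [AND] = 0.500911 × 0.32 × 0.581800 = 0.093258
P(Shutdown chain unavailable) [OR] = 1 − (1−0.06) × (1−0.11) = 0.163400
P(Control loop fails) [OR] = 1 − (1−0.093258) × (1−0.163400) = 0.241420
P(HIPPS stage lost) [OR] = 1 − (1−0.44) × (1−0.06) = 0.473600
P(Block path 2 inoperative) [AND] = 0.39 × 0.473600 × 0.30 = 0.055411
P(Relief train 2 down) [OR] = 1 − (1−0.055411) × (1−0.33) = 0.367125
P(Pipeline overpressure) [OR] = 1 − (1−0.241420) × (1−0.367125) × (1−0.38) × (1−0.13) = 0.741041
Rounded to 4 decimal places: P(Pipeline overpressure) ≈ 0.7410.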